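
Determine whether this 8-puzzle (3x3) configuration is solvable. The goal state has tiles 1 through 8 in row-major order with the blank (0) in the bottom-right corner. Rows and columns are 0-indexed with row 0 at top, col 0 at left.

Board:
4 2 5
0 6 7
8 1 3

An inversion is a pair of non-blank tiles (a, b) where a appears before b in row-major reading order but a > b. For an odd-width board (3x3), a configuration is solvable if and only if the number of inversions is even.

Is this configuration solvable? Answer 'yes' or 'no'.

Inversions (pairs i<j in row-major order where tile[i] > tile[j] > 0): 12
12 is even, so the puzzle is solvable.

Answer: yes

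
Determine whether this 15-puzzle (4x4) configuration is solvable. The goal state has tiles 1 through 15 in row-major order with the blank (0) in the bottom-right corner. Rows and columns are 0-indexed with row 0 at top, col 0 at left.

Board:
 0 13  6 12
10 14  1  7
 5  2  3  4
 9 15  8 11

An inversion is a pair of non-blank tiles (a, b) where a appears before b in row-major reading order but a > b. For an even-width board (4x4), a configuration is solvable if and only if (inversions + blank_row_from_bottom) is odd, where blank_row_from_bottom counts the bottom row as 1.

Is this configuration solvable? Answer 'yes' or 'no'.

Answer: no

Derivation:
Inversions: 54
Blank is in row 0 (0-indexed from top), which is row 4 counting from the bottom (bottom = 1).
54 + 4 = 58, which is even, so the puzzle is not solvable.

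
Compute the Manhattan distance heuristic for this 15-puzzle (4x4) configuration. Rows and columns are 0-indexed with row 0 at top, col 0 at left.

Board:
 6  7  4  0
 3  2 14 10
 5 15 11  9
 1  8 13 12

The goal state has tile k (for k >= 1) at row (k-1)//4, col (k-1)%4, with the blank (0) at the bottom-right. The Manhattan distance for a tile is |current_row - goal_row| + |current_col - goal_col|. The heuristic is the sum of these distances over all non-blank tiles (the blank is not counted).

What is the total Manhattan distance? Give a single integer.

Answer: 31

Derivation:
Tile 6: (0,0)->(1,1) = 2
Tile 7: (0,1)->(1,2) = 2
Tile 4: (0,2)->(0,3) = 1
Tile 3: (1,0)->(0,2) = 3
Tile 2: (1,1)->(0,1) = 1
Tile 14: (1,2)->(3,1) = 3
Tile 10: (1,3)->(2,1) = 3
Tile 5: (2,0)->(1,0) = 1
Tile 15: (2,1)->(3,2) = 2
Tile 11: (2,2)->(2,2) = 0
Tile 9: (2,3)->(2,0) = 3
Tile 1: (3,0)->(0,0) = 3
Tile 8: (3,1)->(1,3) = 4
Tile 13: (3,2)->(3,0) = 2
Tile 12: (3,3)->(2,3) = 1
Sum: 2 + 2 + 1 + 3 + 1 + 3 + 3 + 1 + 2 + 0 + 3 + 3 + 4 + 2 + 1 = 31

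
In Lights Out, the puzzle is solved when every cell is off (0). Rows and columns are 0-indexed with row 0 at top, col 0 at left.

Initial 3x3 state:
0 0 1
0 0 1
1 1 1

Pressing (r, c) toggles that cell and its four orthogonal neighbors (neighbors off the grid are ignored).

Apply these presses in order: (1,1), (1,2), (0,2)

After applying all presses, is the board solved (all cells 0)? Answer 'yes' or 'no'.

After press 1 at (1,1):
0 1 1
1 1 0
1 0 1

After press 2 at (1,2):
0 1 0
1 0 1
1 0 0

After press 3 at (0,2):
0 0 1
1 0 0
1 0 0

Lights still on: 3

Answer: no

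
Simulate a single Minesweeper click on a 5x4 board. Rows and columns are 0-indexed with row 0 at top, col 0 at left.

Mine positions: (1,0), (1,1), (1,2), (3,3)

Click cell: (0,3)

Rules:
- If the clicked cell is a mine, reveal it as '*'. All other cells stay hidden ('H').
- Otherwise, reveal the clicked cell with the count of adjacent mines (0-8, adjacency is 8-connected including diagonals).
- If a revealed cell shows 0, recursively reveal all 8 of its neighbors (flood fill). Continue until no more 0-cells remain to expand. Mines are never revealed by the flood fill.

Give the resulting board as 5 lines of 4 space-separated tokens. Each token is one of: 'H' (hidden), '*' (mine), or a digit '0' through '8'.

H H H 1
H H H H
H H H H
H H H H
H H H H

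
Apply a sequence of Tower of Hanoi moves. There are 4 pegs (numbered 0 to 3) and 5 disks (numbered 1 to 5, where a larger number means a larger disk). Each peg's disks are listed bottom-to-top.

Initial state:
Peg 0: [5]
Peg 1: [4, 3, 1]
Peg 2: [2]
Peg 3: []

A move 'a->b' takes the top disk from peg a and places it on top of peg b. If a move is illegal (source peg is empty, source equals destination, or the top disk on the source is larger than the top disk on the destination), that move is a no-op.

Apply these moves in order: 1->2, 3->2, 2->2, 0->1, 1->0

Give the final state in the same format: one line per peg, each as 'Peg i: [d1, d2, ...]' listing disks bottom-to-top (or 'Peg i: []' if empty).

After move 1 (1->2):
Peg 0: [5]
Peg 1: [4, 3]
Peg 2: [2, 1]
Peg 3: []

After move 2 (3->2):
Peg 0: [5]
Peg 1: [4, 3]
Peg 2: [2, 1]
Peg 3: []

After move 3 (2->2):
Peg 0: [5]
Peg 1: [4, 3]
Peg 2: [2, 1]
Peg 3: []

After move 4 (0->1):
Peg 0: [5]
Peg 1: [4, 3]
Peg 2: [2, 1]
Peg 3: []

After move 5 (1->0):
Peg 0: [5, 3]
Peg 1: [4]
Peg 2: [2, 1]
Peg 3: []

Answer: Peg 0: [5, 3]
Peg 1: [4]
Peg 2: [2, 1]
Peg 3: []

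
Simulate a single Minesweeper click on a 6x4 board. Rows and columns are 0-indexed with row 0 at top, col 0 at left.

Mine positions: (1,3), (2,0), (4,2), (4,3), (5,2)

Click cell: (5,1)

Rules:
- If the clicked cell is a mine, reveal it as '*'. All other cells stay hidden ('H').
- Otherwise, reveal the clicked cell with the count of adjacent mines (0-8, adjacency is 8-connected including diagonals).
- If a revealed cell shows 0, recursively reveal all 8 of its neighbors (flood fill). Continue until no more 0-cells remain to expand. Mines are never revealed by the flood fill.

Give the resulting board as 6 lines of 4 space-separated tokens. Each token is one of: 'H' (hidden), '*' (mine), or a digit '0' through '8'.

H H H H
H H H H
H H H H
H H H H
H H H H
H 2 H H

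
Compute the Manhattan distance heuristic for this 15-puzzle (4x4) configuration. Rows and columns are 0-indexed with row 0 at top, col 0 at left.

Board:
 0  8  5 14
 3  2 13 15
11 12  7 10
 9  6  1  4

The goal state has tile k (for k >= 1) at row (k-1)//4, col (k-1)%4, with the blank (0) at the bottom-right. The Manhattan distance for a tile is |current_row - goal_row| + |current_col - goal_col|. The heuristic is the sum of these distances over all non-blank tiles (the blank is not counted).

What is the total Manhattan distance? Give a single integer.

Answer: 40

Derivation:
Tile 8: at (0,1), goal (1,3), distance |0-1|+|1-3| = 3
Tile 5: at (0,2), goal (1,0), distance |0-1|+|2-0| = 3
Tile 14: at (0,3), goal (3,1), distance |0-3|+|3-1| = 5
Tile 3: at (1,0), goal (0,2), distance |1-0|+|0-2| = 3
Tile 2: at (1,1), goal (0,1), distance |1-0|+|1-1| = 1
Tile 13: at (1,2), goal (3,0), distance |1-3|+|2-0| = 4
Tile 15: at (1,3), goal (3,2), distance |1-3|+|3-2| = 3
Tile 11: at (2,0), goal (2,2), distance |2-2|+|0-2| = 2
Tile 12: at (2,1), goal (2,3), distance |2-2|+|1-3| = 2
Tile 7: at (2,2), goal (1,2), distance |2-1|+|2-2| = 1
Tile 10: at (2,3), goal (2,1), distance |2-2|+|3-1| = 2
Tile 9: at (3,0), goal (2,0), distance |3-2|+|0-0| = 1
Tile 6: at (3,1), goal (1,1), distance |3-1|+|1-1| = 2
Tile 1: at (3,2), goal (0,0), distance |3-0|+|2-0| = 5
Tile 4: at (3,3), goal (0,3), distance |3-0|+|3-3| = 3
Sum: 3 + 3 + 5 + 3 + 1 + 4 + 3 + 2 + 2 + 1 + 2 + 1 + 2 + 5 + 3 = 40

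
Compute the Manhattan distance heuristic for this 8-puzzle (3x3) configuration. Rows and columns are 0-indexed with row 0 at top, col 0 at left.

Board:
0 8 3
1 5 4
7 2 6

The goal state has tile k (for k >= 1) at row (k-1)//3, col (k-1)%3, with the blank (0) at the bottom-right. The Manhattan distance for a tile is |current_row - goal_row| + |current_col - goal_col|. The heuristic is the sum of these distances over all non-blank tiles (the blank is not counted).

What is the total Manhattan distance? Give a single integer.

Tile 8: at (0,1), goal (2,1), distance |0-2|+|1-1| = 2
Tile 3: at (0,2), goal (0,2), distance |0-0|+|2-2| = 0
Tile 1: at (1,0), goal (0,0), distance |1-0|+|0-0| = 1
Tile 5: at (1,1), goal (1,1), distance |1-1|+|1-1| = 0
Tile 4: at (1,2), goal (1,0), distance |1-1|+|2-0| = 2
Tile 7: at (2,0), goal (2,0), distance |2-2|+|0-0| = 0
Tile 2: at (2,1), goal (0,1), distance |2-0|+|1-1| = 2
Tile 6: at (2,2), goal (1,2), distance |2-1|+|2-2| = 1
Sum: 2 + 0 + 1 + 0 + 2 + 0 + 2 + 1 = 8

Answer: 8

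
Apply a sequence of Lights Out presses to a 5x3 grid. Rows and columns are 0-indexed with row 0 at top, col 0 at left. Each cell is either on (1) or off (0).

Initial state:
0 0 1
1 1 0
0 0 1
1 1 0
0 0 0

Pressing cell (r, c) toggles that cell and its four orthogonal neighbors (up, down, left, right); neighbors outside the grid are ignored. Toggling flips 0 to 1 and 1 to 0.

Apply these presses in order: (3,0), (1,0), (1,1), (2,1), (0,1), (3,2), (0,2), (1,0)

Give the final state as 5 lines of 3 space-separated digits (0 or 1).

Answer: 1 1 1
0 0 0
0 0 1
0 0 1
1 0 1

Derivation:
After press 1 at (3,0):
0 0 1
1 1 0
1 0 1
0 0 0
1 0 0

After press 2 at (1,0):
1 0 1
0 0 0
0 0 1
0 0 0
1 0 0

After press 3 at (1,1):
1 1 1
1 1 1
0 1 1
0 0 0
1 0 0

After press 4 at (2,1):
1 1 1
1 0 1
1 0 0
0 1 0
1 0 0

After press 5 at (0,1):
0 0 0
1 1 1
1 0 0
0 1 0
1 0 0

After press 6 at (3,2):
0 0 0
1 1 1
1 0 1
0 0 1
1 0 1

After press 7 at (0,2):
0 1 1
1 1 0
1 0 1
0 0 1
1 0 1

After press 8 at (1,0):
1 1 1
0 0 0
0 0 1
0 0 1
1 0 1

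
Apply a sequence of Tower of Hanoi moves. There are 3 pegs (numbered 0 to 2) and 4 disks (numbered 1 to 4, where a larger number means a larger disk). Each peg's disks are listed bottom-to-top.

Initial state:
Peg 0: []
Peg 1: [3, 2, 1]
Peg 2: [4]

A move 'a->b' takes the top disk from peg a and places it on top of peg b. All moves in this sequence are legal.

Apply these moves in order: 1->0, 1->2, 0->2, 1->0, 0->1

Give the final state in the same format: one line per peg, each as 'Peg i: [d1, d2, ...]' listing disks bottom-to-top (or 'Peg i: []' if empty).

After move 1 (1->0):
Peg 0: [1]
Peg 1: [3, 2]
Peg 2: [4]

After move 2 (1->2):
Peg 0: [1]
Peg 1: [3]
Peg 2: [4, 2]

After move 3 (0->2):
Peg 0: []
Peg 1: [3]
Peg 2: [4, 2, 1]

After move 4 (1->0):
Peg 0: [3]
Peg 1: []
Peg 2: [4, 2, 1]

After move 5 (0->1):
Peg 0: []
Peg 1: [3]
Peg 2: [4, 2, 1]

Answer: Peg 0: []
Peg 1: [3]
Peg 2: [4, 2, 1]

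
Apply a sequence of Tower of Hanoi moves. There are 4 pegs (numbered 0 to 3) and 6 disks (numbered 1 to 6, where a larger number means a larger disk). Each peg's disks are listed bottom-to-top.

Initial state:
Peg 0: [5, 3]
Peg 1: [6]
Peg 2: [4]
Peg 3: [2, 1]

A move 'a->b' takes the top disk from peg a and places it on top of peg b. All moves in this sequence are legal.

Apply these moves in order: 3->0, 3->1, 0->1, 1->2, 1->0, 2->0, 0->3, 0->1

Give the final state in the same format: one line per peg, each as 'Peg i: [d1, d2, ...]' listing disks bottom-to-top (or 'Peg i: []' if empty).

Answer: Peg 0: [5, 3]
Peg 1: [6, 2]
Peg 2: [4]
Peg 3: [1]

Derivation:
After move 1 (3->0):
Peg 0: [5, 3, 1]
Peg 1: [6]
Peg 2: [4]
Peg 3: [2]

After move 2 (3->1):
Peg 0: [5, 3, 1]
Peg 1: [6, 2]
Peg 2: [4]
Peg 3: []

After move 3 (0->1):
Peg 0: [5, 3]
Peg 1: [6, 2, 1]
Peg 2: [4]
Peg 3: []

After move 4 (1->2):
Peg 0: [5, 3]
Peg 1: [6, 2]
Peg 2: [4, 1]
Peg 3: []

After move 5 (1->0):
Peg 0: [5, 3, 2]
Peg 1: [6]
Peg 2: [4, 1]
Peg 3: []

After move 6 (2->0):
Peg 0: [5, 3, 2, 1]
Peg 1: [6]
Peg 2: [4]
Peg 3: []

After move 7 (0->3):
Peg 0: [5, 3, 2]
Peg 1: [6]
Peg 2: [4]
Peg 3: [1]

After move 8 (0->1):
Peg 0: [5, 3]
Peg 1: [6, 2]
Peg 2: [4]
Peg 3: [1]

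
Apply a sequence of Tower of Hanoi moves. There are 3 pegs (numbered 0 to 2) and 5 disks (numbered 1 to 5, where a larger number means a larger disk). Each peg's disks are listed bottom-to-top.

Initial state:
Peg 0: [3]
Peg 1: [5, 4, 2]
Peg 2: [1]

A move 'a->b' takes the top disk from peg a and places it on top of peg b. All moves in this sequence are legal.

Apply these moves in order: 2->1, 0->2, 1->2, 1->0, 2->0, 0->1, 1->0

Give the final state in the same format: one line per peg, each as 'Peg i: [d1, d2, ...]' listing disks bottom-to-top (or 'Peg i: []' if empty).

Answer: Peg 0: [2, 1]
Peg 1: [5, 4]
Peg 2: [3]

Derivation:
After move 1 (2->1):
Peg 0: [3]
Peg 1: [5, 4, 2, 1]
Peg 2: []

After move 2 (0->2):
Peg 0: []
Peg 1: [5, 4, 2, 1]
Peg 2: [3]

After move 3 (1->2):
Peg 0: []
Peg 1: [5, 4, 2]
Peg 2: [3, 1]

After move 4 (1->0):
Peg 0: [2]
Peg 1: [5, 4]
Peg 2: [3, 1]

After move 5 (2->0):
Peg 0: [2, 1]
Peg 1: [5, 4]
Peg 2: [3]

After move 6 (0->1):
Peg 0: [2]
Peg 1: [5, 4, 1]
Peg 2: [3]

After move 7 (1->0):
Peg 0: [2, 1]
Peg 1: [5, 4]
Peg 2: [3]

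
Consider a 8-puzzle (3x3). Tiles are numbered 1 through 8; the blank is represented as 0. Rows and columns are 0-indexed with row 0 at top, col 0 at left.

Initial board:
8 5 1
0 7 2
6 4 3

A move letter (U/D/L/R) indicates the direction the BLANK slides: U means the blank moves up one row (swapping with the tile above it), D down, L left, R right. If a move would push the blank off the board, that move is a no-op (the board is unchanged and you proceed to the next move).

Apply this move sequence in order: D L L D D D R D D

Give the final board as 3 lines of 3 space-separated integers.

Answer: 8 5 1
6 7 2
4 0 3

Derivation:
After move 1 (D):
8 5 1
6 7 2
0 4 3

After move 2 (L):
8 5 1
6 7 2
0 4 3

After move 3 (L):
8 5 1
6 7 2
0 4 3

After move 4 (D):
8 5 1
6 7 2
0 4 3

After move 5 (D):
8 5 1
6 7 2
0 4 3

After move 6 (D):
8 5 1
6 7 2
0 4 3

After move 7 (R):
8 5 1
6 7 2
4 0 3

After move 8 (D):
8 5 1
6 7 2
4 0 3

After move 9 (D):
8 5 1
6 7 2
4 0 3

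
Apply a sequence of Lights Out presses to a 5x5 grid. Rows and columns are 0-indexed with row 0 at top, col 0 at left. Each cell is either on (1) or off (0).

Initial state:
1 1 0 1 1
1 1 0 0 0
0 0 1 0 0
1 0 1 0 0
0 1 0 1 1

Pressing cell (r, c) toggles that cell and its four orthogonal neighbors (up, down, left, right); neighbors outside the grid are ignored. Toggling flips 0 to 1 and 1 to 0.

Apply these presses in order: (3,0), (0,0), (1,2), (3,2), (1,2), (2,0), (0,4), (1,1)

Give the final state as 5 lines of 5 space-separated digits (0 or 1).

After press 1 at (3,0):
1 1 0 1 1
1 1 0 0 0
1 0 1 0 0
0 1 1 0 0
1 1 0 1 1

After press 2 at (0,0):
0 0 0 1 1
0 1 0 0 0
1 0 1 0 0
0 1 1 0 0
1 1 0 1 1

After press 3 at (1,2):
0 0 1 1 1
0 0 1 1 0
1 0 0 0 0
0 1 1 0 0
1 1 0 1 1

After press 4 at (3,2):
0 0 1 1 1
0 0 1 1 0
1 0 1 0 0
0 0 0 1 0
1 1 1 1 1

After press 5 at (1,2):
0 0 0 1 1
0 1 0 0 0
1 0 0 0 0
0 0 0 1 0
1 1 1 1 1

After press 6 at (2,0):
0 0 0 1 1
1 1 0 0 0
0 1 0 0 0
1 0 0 1 0
1 1 1 1 1

After press 7 at (0,4):
0 0 0 0 0
1 1 0 0 1
0 1 0 0 0
1 0 0 1 0
1 1 1 1 1

After press 8 at (1,1):
0 1 0 0 0
0 0 1 0 1
0 0 0 0 0
1 0 0 1 0
1 1 1 1 1

Answer: 0 1 0 0 0
0 0 1 0 1
0 0 0 0 0
1 0 0 1 0
1 1 1 1 1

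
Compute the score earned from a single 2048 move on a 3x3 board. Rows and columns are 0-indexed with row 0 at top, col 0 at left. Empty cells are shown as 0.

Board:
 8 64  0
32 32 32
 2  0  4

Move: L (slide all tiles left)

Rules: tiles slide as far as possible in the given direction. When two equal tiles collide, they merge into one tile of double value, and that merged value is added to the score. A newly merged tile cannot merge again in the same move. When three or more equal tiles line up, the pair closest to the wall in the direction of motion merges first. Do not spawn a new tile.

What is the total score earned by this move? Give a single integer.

Answer: 64

Derivation:
Slide left:
row 0: [8, 64, 0] -> [8, 64, 0]  score +0 (running 0)
row 1: [32, 32, 32] -> [64, 32, 0]  score +64 (running 64)
row 2: [2, 0, 4] -> [2, 4, 0]  score +0 (running 64)
Board after move:
 8 64  0
64 32  0
 2  4  0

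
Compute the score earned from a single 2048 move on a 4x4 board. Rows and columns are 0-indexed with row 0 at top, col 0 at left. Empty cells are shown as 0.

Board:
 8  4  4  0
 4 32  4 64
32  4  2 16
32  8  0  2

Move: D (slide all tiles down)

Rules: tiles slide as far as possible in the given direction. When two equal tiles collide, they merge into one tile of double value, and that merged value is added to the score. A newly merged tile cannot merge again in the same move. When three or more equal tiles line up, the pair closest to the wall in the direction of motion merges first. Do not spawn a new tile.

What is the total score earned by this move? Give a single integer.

Answer: 72

Derivation:
Slide down:
col 0: [8, 4, 32, 32] -> [0, 8, 4, 64]  score +64 (running 64)
col 1: [4, 32, 4, 8] -> [4, 32, 4, 8]  score +0 (running 64)
col 2: [4, 4, 2, 0] -> [0, 0, 8, 2]  score +8 (running 72)
col 3: [0, 64, 16, 2] -> [0, 64, 16, 2]  score +0 (running 72)
Board after move:
 0  4  0  0
 8 32  0 64
 4  4  8 16
64  8  2  2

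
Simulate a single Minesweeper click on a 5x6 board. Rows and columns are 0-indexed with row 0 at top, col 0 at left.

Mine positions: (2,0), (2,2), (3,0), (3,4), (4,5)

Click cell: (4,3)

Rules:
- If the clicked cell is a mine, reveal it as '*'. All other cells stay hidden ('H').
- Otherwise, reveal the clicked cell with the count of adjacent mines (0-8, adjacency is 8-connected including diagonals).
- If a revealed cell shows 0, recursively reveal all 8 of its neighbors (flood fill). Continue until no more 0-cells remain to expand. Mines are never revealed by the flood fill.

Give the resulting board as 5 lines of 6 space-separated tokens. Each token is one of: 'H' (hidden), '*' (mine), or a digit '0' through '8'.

H H H H H H
H H H H H H
H H H H H H
H H H H H H
H H H 1 H H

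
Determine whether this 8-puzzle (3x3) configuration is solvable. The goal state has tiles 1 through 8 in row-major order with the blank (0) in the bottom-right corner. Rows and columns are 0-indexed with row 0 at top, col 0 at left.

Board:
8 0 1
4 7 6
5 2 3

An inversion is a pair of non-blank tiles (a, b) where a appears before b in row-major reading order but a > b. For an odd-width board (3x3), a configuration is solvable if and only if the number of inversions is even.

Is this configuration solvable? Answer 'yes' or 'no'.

Answer: yes

Derivation:
Inversions (pairs i<j in row-major order where tile[i] > tile[j] > 0): 18
18 is even, so the puzzle is solvable.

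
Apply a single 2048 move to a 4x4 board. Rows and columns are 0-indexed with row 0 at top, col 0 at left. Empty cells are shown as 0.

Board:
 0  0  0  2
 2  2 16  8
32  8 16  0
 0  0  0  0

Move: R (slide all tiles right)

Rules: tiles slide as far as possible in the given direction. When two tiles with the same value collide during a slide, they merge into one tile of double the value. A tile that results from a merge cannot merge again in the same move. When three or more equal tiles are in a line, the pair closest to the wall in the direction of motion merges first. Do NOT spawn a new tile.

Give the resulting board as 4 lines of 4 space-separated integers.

Slide right:
row 0: [0, 0, 0, 2] -> [0, 0, 0, 2]
row 1: [2, 2, 16, 8] -> [0, 4, 16, 8]
row 2: [32, 8, 16, 0] -> [0, 32, 8, 16]
row 3: [0, 0, 0, 0] -> [0, 0, 0, 0]

Answer:  0  0  0  2
 0  4 16  8
 0 32  8 16
 0  0  0  0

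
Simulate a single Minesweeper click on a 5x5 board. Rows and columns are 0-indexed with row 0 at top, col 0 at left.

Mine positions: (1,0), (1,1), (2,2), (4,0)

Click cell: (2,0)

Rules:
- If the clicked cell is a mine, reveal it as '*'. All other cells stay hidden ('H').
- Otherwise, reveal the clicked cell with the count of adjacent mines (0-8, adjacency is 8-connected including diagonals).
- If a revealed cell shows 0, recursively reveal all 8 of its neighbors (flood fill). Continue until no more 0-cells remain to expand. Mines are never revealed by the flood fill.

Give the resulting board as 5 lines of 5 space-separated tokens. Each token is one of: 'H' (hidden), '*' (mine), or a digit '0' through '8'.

H H H H H
H H H H H
2 H H H H
H H H H H
H H H H H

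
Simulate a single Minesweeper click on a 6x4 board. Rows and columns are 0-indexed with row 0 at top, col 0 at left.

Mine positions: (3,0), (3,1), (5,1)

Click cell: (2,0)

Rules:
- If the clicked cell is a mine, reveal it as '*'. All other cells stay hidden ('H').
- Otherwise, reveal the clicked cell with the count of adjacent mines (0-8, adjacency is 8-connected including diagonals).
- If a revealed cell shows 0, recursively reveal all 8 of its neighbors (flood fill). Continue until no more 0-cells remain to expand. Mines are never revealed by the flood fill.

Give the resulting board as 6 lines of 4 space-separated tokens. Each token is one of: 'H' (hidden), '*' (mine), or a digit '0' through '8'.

H H H H
H H H H
2 H H H
H H H H
H H H H
H H H H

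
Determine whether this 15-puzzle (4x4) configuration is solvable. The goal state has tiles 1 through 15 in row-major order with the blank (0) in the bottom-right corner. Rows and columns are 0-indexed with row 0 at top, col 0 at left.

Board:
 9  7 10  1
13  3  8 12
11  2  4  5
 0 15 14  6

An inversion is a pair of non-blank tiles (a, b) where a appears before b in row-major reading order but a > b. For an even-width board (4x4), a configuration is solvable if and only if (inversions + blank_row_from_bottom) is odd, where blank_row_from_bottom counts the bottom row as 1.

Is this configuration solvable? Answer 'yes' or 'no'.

Inversions: 46
Blank is in row 3 (0-indexed from top), which is row 1 counting from the bottom (bottom = 1).
46 + 1 = 47, which is odd, so the puzzle is solvable.

Answer: yes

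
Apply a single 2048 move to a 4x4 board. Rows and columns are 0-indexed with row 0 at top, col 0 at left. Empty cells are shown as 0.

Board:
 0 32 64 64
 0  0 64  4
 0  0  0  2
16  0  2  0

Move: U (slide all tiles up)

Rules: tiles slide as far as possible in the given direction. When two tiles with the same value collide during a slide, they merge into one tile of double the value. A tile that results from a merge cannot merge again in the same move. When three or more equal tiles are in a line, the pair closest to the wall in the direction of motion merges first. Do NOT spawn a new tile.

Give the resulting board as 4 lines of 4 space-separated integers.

Slide up:
col 0: [0, 0, 0, 16] -> [16, 0, 0, 0]
col 1: [32, 0, 0, 0] -> [32, 0, 0, 0]
col 2: [64, 64, 0, 2] -> [128, 2, 0, 0]
col 3: [64, 4, 2, 0] -> [64, 4, 2, 0]

Answer:  16  32 128  64
  0   0   2   4
  0   0   0   2
  0   0   0   0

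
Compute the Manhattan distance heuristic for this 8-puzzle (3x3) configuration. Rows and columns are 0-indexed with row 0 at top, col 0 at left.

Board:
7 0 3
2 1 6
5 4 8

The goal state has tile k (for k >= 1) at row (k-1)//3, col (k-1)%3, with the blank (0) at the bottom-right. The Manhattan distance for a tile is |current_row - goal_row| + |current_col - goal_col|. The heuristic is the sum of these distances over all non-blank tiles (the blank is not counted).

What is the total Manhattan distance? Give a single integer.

Answer: 11

Derivation:
Tile 7: at (0,0), goal (2,0), distance |0-2|+|0-0| = 2
Tile 3: at (0,2), goal (0,2), distance |0-0|+|2-2| = 0
Tile 2: at (1,0), goal (0,1), distance |1-0|+|0-1| = 2
Tile 1: at (1,1), goal (0,0), distance |1-0|+|1-0| = 2
Tile 6: at (1,2), goal (1,2), distance |1-1|+|2-2| = 0
Tile 5: at (2,0), goal (1,1), distance |2-1|+|0-1| = 2
Tile 4: at (2,1), goal (1,0), distance |2-1|+|1-0| = 2
Tile 8: at (2,2), goal (2,1), distance |2-2|+|2-1| = 1
Sum: 2 + 0 + 2 + 2 + 0 + 2 + 2 + 1 = 11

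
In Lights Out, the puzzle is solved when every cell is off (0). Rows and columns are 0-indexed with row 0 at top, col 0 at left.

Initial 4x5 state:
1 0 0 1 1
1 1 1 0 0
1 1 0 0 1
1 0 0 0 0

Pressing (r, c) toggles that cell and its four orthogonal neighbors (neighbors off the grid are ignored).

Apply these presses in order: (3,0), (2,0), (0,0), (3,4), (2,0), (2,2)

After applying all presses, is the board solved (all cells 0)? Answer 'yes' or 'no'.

Answer: no

Derivation:
After press 1 at (3,0):
1 0 0 1 1
1 1 1 0 0
0 1 0 0 1
0 1 0 0 0

After press 2 at (2,0):
1 0 0 1 1
0 1 1 0 0
1 0 0 0 1
1 1 0 0 0

After press 3 at (0,0):
0 1 0 1 1
1 1 1 0 0
1 0 0 0 1
1 1 0 0 0

After press 4 at (3,4):
0 1 0 1 1
1 1 1 0 0
1 0 0 0 0
1 1 0 1 1

After press 5 at (2,0):
0 1 0 1 1
0 1 1 0 0
0 1 0 0 0
0 1 0 1 1

After press 6 at (2,2):
0 1 0 1 1
0 1 0 0 0
0 0 1 1 0
0 1 1 1 1

Lights still on: 10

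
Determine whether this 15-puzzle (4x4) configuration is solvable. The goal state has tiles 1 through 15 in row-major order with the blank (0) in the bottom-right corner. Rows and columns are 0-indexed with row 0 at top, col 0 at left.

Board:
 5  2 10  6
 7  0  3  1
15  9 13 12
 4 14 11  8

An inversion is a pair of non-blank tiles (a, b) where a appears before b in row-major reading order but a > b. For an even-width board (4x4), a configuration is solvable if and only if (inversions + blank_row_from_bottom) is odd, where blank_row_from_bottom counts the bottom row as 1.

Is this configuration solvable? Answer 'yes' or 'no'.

Answer: yes

Derivation:
Inversions: 38
Blank is in row 1 (0-indexed from top), which is row 3 counting from the bottom (bottom = 1).
38 + 3 = 41, which is odd, so the puzzle is solvable.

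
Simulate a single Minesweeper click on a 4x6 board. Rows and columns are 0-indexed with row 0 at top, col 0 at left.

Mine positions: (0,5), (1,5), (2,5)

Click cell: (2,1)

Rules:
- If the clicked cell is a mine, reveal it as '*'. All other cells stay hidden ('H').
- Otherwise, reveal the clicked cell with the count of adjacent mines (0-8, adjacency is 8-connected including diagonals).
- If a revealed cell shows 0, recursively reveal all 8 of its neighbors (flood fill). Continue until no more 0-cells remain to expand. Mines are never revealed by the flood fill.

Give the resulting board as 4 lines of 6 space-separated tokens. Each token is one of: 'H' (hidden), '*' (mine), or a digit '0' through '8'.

0 0 0 0 2 H
0 0 0 0 3 H
0 0 0 0 2 H
0 0 0 0 1 H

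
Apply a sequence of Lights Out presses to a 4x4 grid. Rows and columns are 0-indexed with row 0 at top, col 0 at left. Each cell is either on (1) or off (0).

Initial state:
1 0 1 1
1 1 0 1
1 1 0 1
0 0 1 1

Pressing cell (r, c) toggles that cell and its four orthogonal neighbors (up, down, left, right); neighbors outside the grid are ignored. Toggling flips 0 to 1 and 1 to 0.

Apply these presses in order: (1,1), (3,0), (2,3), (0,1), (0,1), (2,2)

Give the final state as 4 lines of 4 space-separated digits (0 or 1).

After press 1 at (1,1):
1 1 1 1
0 0 1 1
1 0 0 1
0 0 1 1

After press 2 at (3,0):
1 1 1 1
0 0 1 1
0 0 0 1
1 1 1 1

After press 3 at (2,3):
1 1 1 1
0 0 1 0
0 0 1 0
1 1 1 0

After press 4 at (0,1):
0 0 0 1
0 1 1 0
0 0 1 0
1 1 1 0

After press 5 at (0,1):
1 1 1 1
0 0 1 0
0 0 1 0
1 1 1 0

After press 6 at (2,2):
1 1 1 1
0 0 0 0
0 1 0 1
1 1 0 0

Answer: 1 1 1 1
0 0 0 0
0 1 0 1
1 1 0 0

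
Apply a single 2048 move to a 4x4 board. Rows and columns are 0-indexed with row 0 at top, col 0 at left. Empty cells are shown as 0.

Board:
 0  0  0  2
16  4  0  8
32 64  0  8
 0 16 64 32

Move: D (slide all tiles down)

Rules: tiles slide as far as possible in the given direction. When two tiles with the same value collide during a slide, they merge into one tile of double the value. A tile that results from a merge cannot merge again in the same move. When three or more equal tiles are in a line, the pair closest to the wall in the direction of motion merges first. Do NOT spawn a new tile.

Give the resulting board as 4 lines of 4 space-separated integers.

Answer:  0  0  0  0
 0  4  0  2
16 64  0 16
32 16 64 32

Derivation:
Slide down:
col 0: [0, 16, 32, 0] -> [0, 0, 16, 32]
col 1: [0, 4, 64, 16] -> [0, 4, 64, 16]
col 2: [0, 0, 0, 64] -> [0, 0, 0, 64]
col 3: [2, 8, 8, 32] -> [0, 2, 16, 32]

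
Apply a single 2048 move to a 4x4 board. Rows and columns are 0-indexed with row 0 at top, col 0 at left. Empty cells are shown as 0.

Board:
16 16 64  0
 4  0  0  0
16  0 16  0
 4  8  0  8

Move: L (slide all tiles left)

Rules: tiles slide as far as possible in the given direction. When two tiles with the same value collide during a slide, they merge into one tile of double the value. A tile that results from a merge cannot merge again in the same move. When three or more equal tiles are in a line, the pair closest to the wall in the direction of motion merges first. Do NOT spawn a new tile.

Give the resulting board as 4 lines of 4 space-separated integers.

Slide left:
row 0: [16, 16, 64, 0] -> [32, 64, 0, 0]
row 1: [4, 0, 0, 0] -> [4, 0, 0, 0]
row 2: [16, 0, 16, 0] -> [32, 0, 0, 0]
row 3: [4, 8, 0, 8] -> [4, 16, 0, 0]

Answer: 32 64  0  0
 4  0  0  0
32  0  0  0
 4 16  0  0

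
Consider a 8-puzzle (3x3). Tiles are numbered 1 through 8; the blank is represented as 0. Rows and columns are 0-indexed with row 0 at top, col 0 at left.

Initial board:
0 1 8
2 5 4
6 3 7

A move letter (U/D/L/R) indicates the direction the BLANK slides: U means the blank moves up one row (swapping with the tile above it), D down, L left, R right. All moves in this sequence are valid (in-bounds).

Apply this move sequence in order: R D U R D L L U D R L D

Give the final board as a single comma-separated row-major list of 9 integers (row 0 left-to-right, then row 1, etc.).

After move 1 (R):
1 0 8
2 5 4
6 3 7

After move 2 (D):
1 5 8
2 0 4
6 3 7

After move 3 (U):
1 0 8
2 5 4
6 3 7

After move 4 (R):
1 8 0
2 5 4
6 3 7

After move 5 (D):
1 8 4
2 5 0
6 3 7

After move 6 (L):
1 8 4
2 0 5
6 3 7

After move 7 (L):
1 8 4
0 2 5
6 3 7

After move 8 (U):
0 8 4
1 2 5
6 3 7

After move 9 (D):
1 8 4
0 2 5
6 3 7

After move 10 (R):
1 8 4
2 0 5
6 3 7

After move 11 (L):
1 8 4
0 2 5
6 3 7

After move 12 (D):
1 8 4
6 2 5
0 3 7

Answer: 1, 8, 4, 6, 2, 5, 0, 3, 7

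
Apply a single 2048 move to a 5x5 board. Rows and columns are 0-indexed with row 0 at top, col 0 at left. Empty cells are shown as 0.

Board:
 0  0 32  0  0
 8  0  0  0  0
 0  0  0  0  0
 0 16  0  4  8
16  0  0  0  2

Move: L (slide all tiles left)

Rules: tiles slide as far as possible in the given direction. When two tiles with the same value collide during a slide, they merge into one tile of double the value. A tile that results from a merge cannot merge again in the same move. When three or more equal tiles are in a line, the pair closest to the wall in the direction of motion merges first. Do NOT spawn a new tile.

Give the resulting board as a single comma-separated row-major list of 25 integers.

Answer: 32, 0, 0, 0, 0, 8, 0, 0, 0, 0, 0, 0, 0, 0, 0, 16, 4, 8, 0, 0, 16, 2, 0, 0, 0

Derivation:
Slide left:
row 0: [0, 0, 32, 0, 0] -> [32, 0, 0, 0, 0]
row 1: [8, 0, 0, 0, 0] -> [8, 0, 0, 0, 0]
row 2: [0, 0, 0, 0, 0] -> [0, 0, 0, 0, 0]
row 3: [0, 16, 0, 4, 8] -> [16, 4, 8, 0, 0]
row 4: [16, 0, 0, 0, 2] -> [16, 2, 0, 0, 0]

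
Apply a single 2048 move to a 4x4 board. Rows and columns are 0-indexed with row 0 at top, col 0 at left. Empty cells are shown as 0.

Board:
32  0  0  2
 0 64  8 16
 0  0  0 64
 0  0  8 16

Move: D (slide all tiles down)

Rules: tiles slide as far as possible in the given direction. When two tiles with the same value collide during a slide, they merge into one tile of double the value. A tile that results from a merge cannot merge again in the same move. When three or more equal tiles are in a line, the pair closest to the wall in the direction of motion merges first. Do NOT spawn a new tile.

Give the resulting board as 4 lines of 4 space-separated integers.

Answer:  0  0  0  2
 0  0  0 16
 0  0  0 64
32 64 16 16

Derivation:
Slide down:
col 0: [32, 0, 0, 0] -> [0, 0, 0, 32]
col 1: [0, 64, 0, 0] -> [0, 0, 0, 64]
col 2: [0, 8, 0, 8] -> [0, 0, 0, 16]
col 3: [2, 16, 64, 16] -> [2, 16, 64, 16]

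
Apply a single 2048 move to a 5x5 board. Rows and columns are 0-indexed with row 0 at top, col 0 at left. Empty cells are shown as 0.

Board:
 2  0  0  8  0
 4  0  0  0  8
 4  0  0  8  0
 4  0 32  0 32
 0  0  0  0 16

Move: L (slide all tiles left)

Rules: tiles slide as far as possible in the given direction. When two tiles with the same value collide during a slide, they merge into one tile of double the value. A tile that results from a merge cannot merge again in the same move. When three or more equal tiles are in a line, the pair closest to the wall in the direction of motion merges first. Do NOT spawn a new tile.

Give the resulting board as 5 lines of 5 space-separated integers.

Answer:  2  8  0  0  0
 4  8  0  0  0
 4  8  0  0  0
 4 64  0  0  0
16  0  0  0  0

Derivation:
Slide left:
row 0: [2, 0, 0, 8, 0] -> [2, 8, 0, 0, 0]
row 1: [4, 0, 0, 0, 8] -> [4, 8, 0, 0, 0]
row 2: [4, 0, 0, 8, 0] -> [4, 8, 0, 0, 0]
row 3: [4, 0, 32, 0, 32] -> [4, 64, 0, 0, 0]
row 4: [0, 0, 0, 0, 16] -> [16, 0, 0, 0, 0]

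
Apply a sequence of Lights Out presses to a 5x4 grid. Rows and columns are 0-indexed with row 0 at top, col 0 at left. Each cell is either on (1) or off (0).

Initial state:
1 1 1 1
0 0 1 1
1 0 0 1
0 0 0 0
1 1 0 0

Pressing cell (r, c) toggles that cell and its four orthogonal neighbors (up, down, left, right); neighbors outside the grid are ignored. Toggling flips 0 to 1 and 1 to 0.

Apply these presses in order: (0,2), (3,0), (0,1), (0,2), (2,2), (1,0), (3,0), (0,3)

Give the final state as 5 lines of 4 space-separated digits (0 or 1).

After press 1 at (0,2):
1 0 0 0
0 0 0 1
1 0 0 1
0 0 0 0
1 1 0 0

After press 2 at (3,0):
1 0 0 0
0 0 0 1
0 0 0 1
1 1 0 0
0 1 0 0

After press 3 at (0,1):
0 1 1 0
0 1 0 1
0 0 0 1
1 1 0 0
0 1 0 0

After press 4 at (0,2):
0 0 0 1
0 1 1 1
0 0 0 1
1 1 0 0
0 1 0 0

After press 5 at (2,2):
0 0 0 1
0 1 0 1
0 1 1 0
1 1 1 0
0 1 0 0

After press 6 at (1,0):
1 0 0 1
1 0 0 1
1 1 1 0
1 1 1 0
0 1 0 0

After press 7 at (3,0):
1 0 0 1
1 0 0 1
0 1 1 0
0 0 1 0
1 1 0 0

After press 8 at (0,3):
1 0 1 0
1 0 0 0
0 1 1 0
0 0 1 0
1 1 0 0

Answer: 1 0 1 0
1 0 0 0
0 1 1 0
0 0 1 0
1 1 0 0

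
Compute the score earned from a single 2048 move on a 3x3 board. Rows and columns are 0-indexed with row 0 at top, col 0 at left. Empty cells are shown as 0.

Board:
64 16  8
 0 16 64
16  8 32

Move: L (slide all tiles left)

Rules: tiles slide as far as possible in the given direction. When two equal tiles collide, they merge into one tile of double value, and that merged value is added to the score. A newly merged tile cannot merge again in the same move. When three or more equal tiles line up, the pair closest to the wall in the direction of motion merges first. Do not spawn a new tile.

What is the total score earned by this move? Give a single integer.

Slide left:
row 0: [64, 16, 8] -> [64, 16, 8]  score +0 (running 0)
row 1: [0, 16, 64] -> [16, 64, 0]  score +0 (running 0)
row 2: [16, 8, 32] -> [16, 8, 32]  score +0 (running 0)
Board after move:
64 16  8
16 64  0
16  8 32

Answer: 0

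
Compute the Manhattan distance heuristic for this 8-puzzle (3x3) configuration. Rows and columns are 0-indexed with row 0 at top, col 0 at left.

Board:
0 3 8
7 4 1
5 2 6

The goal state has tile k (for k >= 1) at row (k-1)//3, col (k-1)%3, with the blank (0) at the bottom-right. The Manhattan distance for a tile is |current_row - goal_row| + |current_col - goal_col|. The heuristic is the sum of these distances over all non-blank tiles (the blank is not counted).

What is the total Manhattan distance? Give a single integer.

Answer: 14

Derivation:
Tile 3: (0,1)->(0,2) = 1
Tile 8: (0,2)->(2,1) = 3
Tile 7: (1,0)->(2,0) = 1
Tile 4: (1,1)->(1,0) = 1
Tile 1: (1,2)->(0,0) = 3
Tile 5: (2,0)->(1,1) = 2
Tile 2: (2,1)->(0,1) = 2
Tile 6: (2,2)->(1,2) = 1
Sum: 1 + 3 + 1 + 1 + 3 + 2 + 2 + 1 = 14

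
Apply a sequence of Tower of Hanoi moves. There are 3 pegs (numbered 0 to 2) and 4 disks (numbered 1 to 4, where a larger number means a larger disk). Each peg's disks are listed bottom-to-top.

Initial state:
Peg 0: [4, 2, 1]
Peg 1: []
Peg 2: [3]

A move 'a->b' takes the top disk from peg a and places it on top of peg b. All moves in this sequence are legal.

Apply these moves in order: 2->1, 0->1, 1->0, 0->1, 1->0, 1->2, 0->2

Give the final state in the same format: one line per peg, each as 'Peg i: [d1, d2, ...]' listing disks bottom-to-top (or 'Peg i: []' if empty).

After move 1 (2->1):
Peg 0: [4, 2, 1]
Peg 1: [3]
Peg 2: []

After move 2 (0->1):
Peg 0: [4, 2]
Peg 1: [3, 1]
Peg 2: []

After move 3 (1->0):
Peg 0: [4, 2, 1]
Peg 1: [3]
Peg 2: []

After move 4 (0->1):
Peg 0: [4, 2]
Peg 1: [3, 1]
Peg 2: []

After move 5 (1->0):
Peg 0: [4, 2, 1]
Peg 1: [3]
Peg 2: []

After move 6 (1->2):
Peg 0: [4, 2, 1]
Peg 1: []
Peg 2: [3]

After move 7 (0->2):
Peg 0: [4, 2]
Peg 1: []
Peg 2: [3, 1]

Answer: Peg 0: [4, 2]
Peg 1: []
Peg 2: [3, 1]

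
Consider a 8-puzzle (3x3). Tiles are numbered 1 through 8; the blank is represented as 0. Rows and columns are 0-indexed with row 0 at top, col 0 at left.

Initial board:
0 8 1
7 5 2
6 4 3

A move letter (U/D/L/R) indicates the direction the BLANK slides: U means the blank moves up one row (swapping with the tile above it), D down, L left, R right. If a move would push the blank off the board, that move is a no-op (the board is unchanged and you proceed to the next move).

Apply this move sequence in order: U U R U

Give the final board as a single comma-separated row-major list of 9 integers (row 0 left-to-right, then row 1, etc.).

After move 1 (U):
0 8 1
7 5 2
6 4 3

After move 2 (U):
0 8 1
7 5 2
6 4 3

After move 3 (R):
8 0 1
7 5 2
6 4 3

After move 4 (U):
8 0 1
7 5 2
6 4 3

Answer: 8, 0, 1, 7, 5, 2, 6, 4, 3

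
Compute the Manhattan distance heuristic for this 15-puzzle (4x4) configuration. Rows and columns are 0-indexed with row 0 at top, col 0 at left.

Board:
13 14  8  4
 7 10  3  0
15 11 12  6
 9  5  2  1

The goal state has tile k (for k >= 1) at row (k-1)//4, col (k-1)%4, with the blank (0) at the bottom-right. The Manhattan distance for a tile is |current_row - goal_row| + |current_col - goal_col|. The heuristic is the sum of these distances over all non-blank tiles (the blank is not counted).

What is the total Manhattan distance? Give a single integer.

Tile 13: at (0,0), goal (3,0), distance |0-3|+|0-0| = 3
Tile 14: at (0,1), goal (3,1), distance |0-3|+|1-1| = 3
Tile 8: at (0,2), goal (1,3), distance |0-1|+|2-3| = 2
Tile 4: at (0,3), goal (0,3), distance |0-0|+|3-3| = 0
Tile 7: at (1,0), goal (1,2), distance |1-1|+|0-2| = 2
Tile 10: at (1,1), goal (2,1), distance |1-2|+|1-1| = 1
Tile 3: at (1,2), goal (0,2), distance |1-0|+|2-2| = 1
Tile 15: at (2,0), goal (3,2), distance |2-3|+|0-2| = 3
Tile 11: at (2,1), goal (2,2), distance |2-2|+|1-2| = 1
Tile 12: at (2,2), goal (2,3), distance |2-2|+|2-3| = 1
Tile 6: at (2,3), goal (1,1), distance |2-1|+|3-1| = 3
Tile 9: at (3,0), goal (2,0), distance |3-2|+|0-0| = 1
Tile 5: at (3,1), goal (1,0), distance |3-1|+|1-0| = 3
Tile 2: at (3,2), goal (0,1), distance |3-0|+|2-1| = 4
Tile 1: at (3,3), goal (0,0), distance |3-0|+|3-0| = 6
Sum: 3 + 3 + 2 + 0 + 2 + 1 + 1 + 3 + 1 + 1 + 3 + 1 + 3 + 4 + 6 = 34

Answer: 34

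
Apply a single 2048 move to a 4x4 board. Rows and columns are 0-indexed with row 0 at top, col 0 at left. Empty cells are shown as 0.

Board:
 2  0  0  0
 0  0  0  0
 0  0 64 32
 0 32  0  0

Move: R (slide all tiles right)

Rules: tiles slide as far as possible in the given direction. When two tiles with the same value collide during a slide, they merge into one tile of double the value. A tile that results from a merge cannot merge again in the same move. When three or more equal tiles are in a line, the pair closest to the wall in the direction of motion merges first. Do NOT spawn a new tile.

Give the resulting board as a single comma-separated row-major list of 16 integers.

Slide right:
row 0: [2, 0, 0, 0] -> [0, 0, 0, 2]
row 1: [0, 0, 0, 0] -> [0, 0, 0, 0]
row 2: [0, 0, 64, 32] -> [0, 0, 64, 32]
row 3: [0, 32, 0, 0] -> [0, 0, 0, 32]

Answer: 0, 0, 0, 2, 0, 0, 0, 0, 0, 0, 64, 32, 0, 0, 0, 32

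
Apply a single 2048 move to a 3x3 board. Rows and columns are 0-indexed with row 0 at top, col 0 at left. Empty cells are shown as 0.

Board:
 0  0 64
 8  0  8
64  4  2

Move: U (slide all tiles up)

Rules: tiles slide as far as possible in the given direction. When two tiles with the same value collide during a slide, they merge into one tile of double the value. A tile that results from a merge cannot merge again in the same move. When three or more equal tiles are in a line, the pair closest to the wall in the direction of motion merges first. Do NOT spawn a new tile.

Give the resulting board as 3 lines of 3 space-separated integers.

Answer:  8  4 64
64  0  8
 0  0  2

Derivation:
Slide up:
col 0: [0, 8, 64] -> [8, 64, 0]
col 1: [0, 0, 4] -> [4, 0, 0]
col 2: [64, 8, 2] -> [64, 8, 2]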